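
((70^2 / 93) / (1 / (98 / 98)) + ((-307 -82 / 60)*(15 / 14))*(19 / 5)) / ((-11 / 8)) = 31321034 / 35805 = 874.77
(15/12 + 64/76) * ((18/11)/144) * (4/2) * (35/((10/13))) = 14469/6688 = 2.16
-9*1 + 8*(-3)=-33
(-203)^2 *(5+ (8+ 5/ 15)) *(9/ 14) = 353220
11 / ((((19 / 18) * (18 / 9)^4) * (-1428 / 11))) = -363 / 72352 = -0.01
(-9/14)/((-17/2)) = 9/119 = 0.08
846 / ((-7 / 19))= -16074 / 7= -2296.29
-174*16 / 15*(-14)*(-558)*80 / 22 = -57996288 / 11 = -5272389.82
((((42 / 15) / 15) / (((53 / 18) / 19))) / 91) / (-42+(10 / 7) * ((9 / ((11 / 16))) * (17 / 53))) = -2926 / 7958275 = -0.00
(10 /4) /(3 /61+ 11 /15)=4575 /1432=3.19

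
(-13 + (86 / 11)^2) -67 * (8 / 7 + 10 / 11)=-75685 / 847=-89.36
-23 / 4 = -5.75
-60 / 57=-20 / 19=-1.05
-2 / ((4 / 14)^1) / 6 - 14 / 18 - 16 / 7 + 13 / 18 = -3.51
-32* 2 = -64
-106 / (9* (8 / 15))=-265 / 12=-22.08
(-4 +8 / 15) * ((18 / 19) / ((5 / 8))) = -2496 / 475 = -5.25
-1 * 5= -5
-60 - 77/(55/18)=-426/5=-85.20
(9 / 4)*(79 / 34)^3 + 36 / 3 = 6323943 / 157216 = 40.22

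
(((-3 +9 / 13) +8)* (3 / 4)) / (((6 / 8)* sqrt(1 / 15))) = 74* sqrt(15) / 13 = 22.05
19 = 19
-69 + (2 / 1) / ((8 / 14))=-65.50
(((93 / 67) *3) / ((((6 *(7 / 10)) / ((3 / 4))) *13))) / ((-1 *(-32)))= 1395 / 780416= 0.00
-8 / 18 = -4 / 9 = -0.44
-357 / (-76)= 357 / 76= 4.70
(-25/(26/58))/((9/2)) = -1450/117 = -12.39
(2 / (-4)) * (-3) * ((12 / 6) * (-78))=-234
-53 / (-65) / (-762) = -53 / 49530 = -0.00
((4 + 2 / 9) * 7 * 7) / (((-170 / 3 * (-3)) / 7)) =6517 / 765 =8.52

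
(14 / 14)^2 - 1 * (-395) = 396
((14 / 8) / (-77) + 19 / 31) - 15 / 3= -6015 / 1364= -4.41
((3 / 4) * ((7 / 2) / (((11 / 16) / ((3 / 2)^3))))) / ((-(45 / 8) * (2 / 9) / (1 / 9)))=-63 / 55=-1.15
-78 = -78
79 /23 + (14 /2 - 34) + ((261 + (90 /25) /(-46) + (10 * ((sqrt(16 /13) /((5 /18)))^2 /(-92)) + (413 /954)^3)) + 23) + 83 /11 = 3801609706393969 /14278382169480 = 266.25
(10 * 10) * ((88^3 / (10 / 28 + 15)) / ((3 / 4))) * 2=1526497280 / 129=11833312.25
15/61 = 0.25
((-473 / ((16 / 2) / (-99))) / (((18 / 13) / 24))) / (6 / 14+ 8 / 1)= 1420419 / 118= 12037.45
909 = 909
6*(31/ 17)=186/ 17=10.94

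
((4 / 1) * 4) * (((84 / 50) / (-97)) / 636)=-56 / 128525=-0.00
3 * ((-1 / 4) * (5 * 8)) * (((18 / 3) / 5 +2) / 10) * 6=-288 / 5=-57.60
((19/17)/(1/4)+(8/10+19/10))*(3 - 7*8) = -380.04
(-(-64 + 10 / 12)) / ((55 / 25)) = 1895 / 66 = 28.71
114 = 114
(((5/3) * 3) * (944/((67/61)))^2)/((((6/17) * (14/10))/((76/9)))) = 53552060454400/848421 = 63119678.15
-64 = -64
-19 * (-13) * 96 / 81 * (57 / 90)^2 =713336 / 6075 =117.42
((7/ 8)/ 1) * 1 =7/ 8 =0.88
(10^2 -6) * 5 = 470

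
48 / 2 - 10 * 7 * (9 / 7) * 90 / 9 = -876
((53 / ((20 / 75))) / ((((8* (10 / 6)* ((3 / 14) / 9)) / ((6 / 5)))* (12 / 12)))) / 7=4293 / 40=107.32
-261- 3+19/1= -245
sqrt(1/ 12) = 0.29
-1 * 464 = -464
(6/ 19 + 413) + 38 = 8575/ 19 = 451.32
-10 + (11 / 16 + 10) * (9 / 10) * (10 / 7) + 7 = 1203 / 112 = 10.74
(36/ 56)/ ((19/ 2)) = 0.07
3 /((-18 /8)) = -4 /3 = -1.33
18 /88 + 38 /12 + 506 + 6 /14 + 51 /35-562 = -234433 /4620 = -50.74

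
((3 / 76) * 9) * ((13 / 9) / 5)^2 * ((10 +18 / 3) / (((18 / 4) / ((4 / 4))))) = 1352 / 12825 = 0.11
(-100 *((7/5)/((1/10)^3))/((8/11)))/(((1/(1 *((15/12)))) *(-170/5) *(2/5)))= 1203125/68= 17693.01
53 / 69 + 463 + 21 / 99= 117387 / 253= 463.98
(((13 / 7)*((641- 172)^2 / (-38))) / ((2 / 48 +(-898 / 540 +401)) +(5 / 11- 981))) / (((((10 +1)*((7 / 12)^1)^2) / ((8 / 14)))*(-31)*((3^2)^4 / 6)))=-11491840 / 137951914653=-0.00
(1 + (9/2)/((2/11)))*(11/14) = 20.23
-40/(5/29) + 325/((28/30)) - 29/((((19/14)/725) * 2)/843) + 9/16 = -13895426299/2128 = -6529805.59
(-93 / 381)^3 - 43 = -88110260 / 2048383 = -43.01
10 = 10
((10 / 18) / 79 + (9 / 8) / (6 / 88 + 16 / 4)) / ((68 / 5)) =360895 / 17308584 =0.02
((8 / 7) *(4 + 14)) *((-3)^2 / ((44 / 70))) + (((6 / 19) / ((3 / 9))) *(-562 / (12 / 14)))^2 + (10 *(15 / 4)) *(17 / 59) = 386142.48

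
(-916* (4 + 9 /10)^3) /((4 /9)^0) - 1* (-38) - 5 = -26933371 /250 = -107733.48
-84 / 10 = -42 / 5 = -8.40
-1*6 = -6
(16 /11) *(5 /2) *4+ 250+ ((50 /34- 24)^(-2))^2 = 62616399436841 /236694289931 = 264.55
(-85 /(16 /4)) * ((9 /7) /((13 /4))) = -765 /91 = -8.41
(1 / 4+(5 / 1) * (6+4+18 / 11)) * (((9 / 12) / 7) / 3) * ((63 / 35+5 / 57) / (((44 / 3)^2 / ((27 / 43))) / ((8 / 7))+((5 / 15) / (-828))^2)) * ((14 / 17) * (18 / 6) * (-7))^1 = -7467850038852 / 32858216214725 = -0.23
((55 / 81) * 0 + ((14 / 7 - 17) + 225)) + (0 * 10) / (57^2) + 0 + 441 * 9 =4179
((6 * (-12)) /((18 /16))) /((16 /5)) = -20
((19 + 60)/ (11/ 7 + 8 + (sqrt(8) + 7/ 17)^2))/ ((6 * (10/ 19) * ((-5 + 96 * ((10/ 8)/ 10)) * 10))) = 1556868721/ 75953259120 - 361346237 * sqrt(2)/ 189883147800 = 0.02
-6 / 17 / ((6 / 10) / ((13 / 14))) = -65 / 119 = -0.55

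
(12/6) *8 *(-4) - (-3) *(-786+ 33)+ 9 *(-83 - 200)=-4870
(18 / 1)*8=144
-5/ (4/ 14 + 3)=-35/ 23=-1.52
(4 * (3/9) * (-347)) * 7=-9716/3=-3238.67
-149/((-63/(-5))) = -11.83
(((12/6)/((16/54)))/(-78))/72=-1/832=-0.00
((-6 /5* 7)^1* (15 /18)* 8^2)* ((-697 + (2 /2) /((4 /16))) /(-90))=-17248 /5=-3449.60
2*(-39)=-78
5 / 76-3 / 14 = -79 / 532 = -0.15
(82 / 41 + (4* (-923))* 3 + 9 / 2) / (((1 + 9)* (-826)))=22139 / 16520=1.34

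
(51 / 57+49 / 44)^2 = 2819041 / 698896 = 4.03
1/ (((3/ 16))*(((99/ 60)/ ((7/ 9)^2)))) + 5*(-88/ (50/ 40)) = -2807008/ 8019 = -350.04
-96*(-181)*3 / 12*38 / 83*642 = 1276821.98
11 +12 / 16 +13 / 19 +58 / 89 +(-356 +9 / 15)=-11577063 / 33820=-342.31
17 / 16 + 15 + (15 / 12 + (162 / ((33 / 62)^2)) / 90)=229089 / 9680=23.67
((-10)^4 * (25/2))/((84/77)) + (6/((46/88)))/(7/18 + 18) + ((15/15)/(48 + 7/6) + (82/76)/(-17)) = 498718263739679/4352428230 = 114583.91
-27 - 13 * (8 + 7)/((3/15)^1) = -1002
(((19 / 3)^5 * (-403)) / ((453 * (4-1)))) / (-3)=997867897 / 990711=1007.22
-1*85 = -85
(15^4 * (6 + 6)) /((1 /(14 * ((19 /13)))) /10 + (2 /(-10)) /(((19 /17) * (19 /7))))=-6140610000 /617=-9952366.29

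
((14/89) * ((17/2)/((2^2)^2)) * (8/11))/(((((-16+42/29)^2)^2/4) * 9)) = 84166439/139715635157208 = 0.00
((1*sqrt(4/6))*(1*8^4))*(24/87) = 922.58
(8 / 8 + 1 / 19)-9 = -151 / 19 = -7.95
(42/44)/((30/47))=329/220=1.50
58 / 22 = 29 / 11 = 2.64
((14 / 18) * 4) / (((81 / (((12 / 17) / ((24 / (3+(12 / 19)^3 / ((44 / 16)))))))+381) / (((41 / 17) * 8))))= 714083552 / 15129569475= 0.05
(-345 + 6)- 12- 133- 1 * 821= -1305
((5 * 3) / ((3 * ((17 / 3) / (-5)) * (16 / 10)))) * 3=-1125 / 136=-8.27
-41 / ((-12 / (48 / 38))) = 82 / 19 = 4.32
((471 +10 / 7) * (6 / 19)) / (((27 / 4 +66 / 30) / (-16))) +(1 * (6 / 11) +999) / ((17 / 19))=3786056055 / 4451909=850.43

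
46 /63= 0.73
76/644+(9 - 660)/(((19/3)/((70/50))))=-2199226/15295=-143.79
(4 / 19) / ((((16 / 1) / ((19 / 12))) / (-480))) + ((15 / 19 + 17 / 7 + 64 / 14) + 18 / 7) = 48 / 133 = 0.36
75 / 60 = 5 / 4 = 1.25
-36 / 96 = -3 / 8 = -0.38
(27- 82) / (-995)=11 / 199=0.06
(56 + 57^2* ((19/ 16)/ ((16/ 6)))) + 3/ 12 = 192393/ 128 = 1503.07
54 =54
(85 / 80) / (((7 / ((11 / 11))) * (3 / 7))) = 0.35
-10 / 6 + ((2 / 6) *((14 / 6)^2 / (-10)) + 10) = 2201 / 270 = 8.15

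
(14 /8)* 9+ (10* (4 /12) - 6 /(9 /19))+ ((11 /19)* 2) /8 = 374 /57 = 6.56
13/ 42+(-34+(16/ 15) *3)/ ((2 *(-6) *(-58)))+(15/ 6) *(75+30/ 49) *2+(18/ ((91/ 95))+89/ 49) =147390167/ 369460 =398.93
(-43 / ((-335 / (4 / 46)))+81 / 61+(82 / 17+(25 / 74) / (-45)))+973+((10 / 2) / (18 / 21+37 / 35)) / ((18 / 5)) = 289685180934 / 295633145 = 979.88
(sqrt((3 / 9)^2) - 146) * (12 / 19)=-92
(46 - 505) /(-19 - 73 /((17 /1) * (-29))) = 24.35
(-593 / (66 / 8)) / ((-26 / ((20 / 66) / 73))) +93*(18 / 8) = 865054297 / 4133844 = 209.26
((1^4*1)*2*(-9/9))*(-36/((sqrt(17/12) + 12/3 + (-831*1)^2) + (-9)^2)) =596718144/5723902767775- 144*sqrt(51)/5723902767775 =0.00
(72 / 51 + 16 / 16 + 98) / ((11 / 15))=25605 / 187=136.93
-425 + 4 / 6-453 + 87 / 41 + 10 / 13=-1398233 / 1599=-874.44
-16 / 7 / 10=-8 / 35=-0.23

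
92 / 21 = 4.38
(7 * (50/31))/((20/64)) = 1120/31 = 36.13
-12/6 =-2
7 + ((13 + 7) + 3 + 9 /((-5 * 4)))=591 /20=29.55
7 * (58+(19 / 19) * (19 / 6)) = 2569 / 6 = 428.17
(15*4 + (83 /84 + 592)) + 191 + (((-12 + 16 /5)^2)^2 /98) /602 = 93371097413 /110617500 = 844.09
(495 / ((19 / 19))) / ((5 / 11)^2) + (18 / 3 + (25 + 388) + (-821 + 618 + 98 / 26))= 2615.57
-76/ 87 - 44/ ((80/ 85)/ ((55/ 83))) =-920027/ 28884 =-31.85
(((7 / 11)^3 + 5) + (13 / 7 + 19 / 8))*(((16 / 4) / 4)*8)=707335 / 9317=75.92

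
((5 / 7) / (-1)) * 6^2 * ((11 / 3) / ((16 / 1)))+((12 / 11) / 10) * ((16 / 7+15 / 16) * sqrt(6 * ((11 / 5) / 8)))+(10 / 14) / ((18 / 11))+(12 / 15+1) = -4607 / 1260+1083 * sqrt(165) / 30800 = -3.20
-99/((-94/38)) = 1881/47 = 40.02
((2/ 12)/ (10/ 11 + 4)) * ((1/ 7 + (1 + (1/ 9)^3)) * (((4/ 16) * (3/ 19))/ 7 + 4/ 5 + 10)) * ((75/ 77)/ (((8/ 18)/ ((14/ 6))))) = 2.15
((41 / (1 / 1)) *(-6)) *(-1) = 246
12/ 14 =6/ 7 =0.86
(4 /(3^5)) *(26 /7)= 104 /1701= 0.06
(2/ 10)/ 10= 0.02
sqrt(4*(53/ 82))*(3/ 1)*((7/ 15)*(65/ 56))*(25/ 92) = 325*sqrt(4346)/ 30176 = 0.71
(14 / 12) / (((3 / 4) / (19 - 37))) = -28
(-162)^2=26244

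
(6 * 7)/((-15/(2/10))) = -14/25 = -0.56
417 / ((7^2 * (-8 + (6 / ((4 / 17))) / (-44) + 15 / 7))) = -36696 / 27755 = -1.32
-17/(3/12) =-68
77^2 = 5929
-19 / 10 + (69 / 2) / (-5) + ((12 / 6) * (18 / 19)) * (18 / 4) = -26 / 95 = -0.27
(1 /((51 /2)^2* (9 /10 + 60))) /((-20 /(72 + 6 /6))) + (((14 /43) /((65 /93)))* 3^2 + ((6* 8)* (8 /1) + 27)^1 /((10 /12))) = 2202107911838 /4427305155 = 497.39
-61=-61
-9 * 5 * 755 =-33975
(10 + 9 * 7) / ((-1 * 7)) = -73 / 7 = -10.43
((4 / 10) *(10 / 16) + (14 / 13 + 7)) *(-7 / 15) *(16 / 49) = -1732 / 1365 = -1.27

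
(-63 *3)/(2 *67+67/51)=-1.40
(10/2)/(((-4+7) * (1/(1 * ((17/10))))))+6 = 53/6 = 8.83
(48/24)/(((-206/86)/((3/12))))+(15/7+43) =44.93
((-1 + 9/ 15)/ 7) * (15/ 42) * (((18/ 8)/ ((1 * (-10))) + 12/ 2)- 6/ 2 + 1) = -151/ 1960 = -0.08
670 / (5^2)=134 / 5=26.80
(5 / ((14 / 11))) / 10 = 11 / 28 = 0.39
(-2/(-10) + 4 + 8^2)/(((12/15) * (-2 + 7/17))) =-5797/108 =-53.68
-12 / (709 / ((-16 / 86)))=96 / 30487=0.00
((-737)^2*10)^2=29503256256100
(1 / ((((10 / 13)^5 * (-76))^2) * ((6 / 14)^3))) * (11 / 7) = 74305727106611 / 1559520000000000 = 0.05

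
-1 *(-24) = 24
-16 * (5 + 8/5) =-528/5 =-105.60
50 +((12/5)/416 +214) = 137283/520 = 264.01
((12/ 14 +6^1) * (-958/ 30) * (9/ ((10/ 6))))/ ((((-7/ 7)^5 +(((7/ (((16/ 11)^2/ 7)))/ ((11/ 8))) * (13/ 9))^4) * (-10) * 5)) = 0.00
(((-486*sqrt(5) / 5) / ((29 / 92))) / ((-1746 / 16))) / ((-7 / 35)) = -39744*sqrt(5) / 2813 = -31.59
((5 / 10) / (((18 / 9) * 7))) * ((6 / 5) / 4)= 3 / 280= 0.01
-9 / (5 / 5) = -9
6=6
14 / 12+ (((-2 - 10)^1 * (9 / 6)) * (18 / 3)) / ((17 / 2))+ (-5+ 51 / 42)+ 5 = -10.32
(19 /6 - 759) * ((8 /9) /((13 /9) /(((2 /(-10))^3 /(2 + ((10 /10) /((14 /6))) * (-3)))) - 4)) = 126980 /25131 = 5.05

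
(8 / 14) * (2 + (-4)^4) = 147.43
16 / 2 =8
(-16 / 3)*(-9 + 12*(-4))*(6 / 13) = 1824 / 13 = 140.31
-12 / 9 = -4 / 3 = -1.33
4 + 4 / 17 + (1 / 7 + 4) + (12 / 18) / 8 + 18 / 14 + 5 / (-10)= 13205 / 1428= 9.25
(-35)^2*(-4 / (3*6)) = -2450 / 9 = -272.22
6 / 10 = 3 / 5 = 0.60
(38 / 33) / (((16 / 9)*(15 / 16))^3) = 342 / 1375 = 0.25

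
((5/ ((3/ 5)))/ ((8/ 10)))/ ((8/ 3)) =125/ 32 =3.91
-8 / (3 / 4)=-32 / 3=-10.67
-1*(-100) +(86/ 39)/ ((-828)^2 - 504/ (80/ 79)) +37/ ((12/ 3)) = 116759261549/ 1068734628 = 109.25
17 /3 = 5.67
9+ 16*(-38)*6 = -3639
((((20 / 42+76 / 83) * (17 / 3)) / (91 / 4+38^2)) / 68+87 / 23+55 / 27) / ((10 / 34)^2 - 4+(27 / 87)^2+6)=748548797906957 / 280760116366611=2.67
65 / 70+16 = 16.93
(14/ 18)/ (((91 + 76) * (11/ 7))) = 49/ 16533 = 0.00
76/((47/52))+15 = 4657/47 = 99.09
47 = 47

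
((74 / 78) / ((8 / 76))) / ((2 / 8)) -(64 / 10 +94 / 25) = 25244 / 975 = 25.89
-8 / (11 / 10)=-80 / 11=-7.27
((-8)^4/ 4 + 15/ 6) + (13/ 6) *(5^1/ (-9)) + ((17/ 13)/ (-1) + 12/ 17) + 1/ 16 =97835599/ 95472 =1024.76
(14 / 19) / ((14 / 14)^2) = 14 / 19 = 0.74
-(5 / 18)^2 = -25 / 324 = -0.08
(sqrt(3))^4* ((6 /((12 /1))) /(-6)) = -3 /4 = -0.75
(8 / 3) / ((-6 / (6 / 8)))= -1 / 3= -0.33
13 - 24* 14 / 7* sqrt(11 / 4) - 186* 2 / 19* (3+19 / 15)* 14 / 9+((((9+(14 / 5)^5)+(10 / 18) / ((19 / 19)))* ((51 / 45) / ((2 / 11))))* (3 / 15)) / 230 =-1068929972851 / 9217968750 - 24* sqrt(11) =-195.56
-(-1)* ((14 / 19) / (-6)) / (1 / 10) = -70 / 57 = -1.23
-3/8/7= -3/56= -0.05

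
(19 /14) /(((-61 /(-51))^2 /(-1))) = -49419 /52094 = -0.95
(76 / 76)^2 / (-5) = -1 / 5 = -0.20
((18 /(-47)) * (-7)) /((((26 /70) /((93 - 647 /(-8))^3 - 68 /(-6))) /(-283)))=-1679489742147105 /156416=-10737327013.52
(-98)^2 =9604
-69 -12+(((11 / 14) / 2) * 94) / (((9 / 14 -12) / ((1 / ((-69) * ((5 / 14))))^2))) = -1533024307 / 18924975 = -81.01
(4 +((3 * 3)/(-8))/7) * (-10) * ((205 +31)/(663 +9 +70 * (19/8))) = -253700/23471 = -10.81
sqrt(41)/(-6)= -sqrt(41)/6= -1.07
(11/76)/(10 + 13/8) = 22/1767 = 0.01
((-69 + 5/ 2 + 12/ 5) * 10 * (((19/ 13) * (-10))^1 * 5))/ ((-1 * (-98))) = 304475/ 637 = 477.98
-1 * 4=-4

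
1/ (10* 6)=1/ 60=0.02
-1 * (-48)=48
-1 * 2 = -2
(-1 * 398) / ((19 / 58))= -1214.95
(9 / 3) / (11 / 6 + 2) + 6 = 156 / 23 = 6.78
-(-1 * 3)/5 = 3/5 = 0.60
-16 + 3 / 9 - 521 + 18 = -1556 / 3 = -518.67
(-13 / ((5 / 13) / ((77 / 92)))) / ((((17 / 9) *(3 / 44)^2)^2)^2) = -45702383508733952 / 9604915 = -4758228834.79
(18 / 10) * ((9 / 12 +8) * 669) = 42147 / 4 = 10536.75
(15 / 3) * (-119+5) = -570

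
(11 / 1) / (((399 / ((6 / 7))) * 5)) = 22 / 4655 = 0.00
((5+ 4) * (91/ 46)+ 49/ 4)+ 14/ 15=42763/ 1380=30.99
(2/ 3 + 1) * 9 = 15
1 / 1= 1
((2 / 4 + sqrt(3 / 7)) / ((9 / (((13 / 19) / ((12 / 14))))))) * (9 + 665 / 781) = 350077 / 801306 + 50011 * sqrt(21) / 400653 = 1.01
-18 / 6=-3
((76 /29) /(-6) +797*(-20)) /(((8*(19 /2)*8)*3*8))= -693409 /634752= -1.09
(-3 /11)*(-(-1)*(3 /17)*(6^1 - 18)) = 108 /187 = 0.58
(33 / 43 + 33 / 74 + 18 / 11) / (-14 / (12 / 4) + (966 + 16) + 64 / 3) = 299241 / 104865992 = 0.00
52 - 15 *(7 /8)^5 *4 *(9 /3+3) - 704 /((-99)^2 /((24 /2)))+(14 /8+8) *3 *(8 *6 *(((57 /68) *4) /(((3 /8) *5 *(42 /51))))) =124122153703 /42577920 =2915.18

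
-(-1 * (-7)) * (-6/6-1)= 14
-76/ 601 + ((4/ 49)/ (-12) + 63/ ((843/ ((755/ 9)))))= 50776584/ 8275169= 6.14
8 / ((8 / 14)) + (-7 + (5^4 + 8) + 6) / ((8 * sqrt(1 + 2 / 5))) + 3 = 17 + 79 * sqrt(35) / 7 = 83.77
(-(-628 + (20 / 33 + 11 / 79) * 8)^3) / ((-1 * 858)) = -2132273897176959904 / 7601168950947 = -280519.21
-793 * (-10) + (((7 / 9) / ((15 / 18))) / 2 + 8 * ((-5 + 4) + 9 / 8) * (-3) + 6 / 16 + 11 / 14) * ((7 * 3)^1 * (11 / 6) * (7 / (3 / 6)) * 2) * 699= -20527373 / 20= -1026368.65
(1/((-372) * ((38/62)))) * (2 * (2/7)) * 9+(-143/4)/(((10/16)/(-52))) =1977961/665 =2974.38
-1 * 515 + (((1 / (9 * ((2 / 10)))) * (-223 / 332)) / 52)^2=-12432974965415 / 24141701376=-515.00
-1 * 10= -10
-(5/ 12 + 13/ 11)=-211/ 132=-1.60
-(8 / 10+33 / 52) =-373 / 260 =-1.43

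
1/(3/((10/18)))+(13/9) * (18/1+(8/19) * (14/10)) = 69349/2565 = 27.04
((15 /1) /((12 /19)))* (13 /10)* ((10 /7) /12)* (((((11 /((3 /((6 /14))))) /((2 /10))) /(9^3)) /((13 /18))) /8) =5225 /762048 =0.01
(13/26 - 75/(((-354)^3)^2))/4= 327995829592391/2623966636739328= 0.12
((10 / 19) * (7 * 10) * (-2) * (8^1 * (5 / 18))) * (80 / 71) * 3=-2240000 / 4047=-553.50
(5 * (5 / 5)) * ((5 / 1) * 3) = 75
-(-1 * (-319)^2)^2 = -10355301121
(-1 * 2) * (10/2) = -10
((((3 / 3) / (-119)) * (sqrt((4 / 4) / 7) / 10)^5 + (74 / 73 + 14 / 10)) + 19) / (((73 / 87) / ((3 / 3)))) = 679992 / 26645-87 * sqrt(7) / 297964100000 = 25.52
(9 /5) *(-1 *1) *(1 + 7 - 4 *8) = 216 /5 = 43.20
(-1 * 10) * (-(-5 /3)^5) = -31250 /243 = -128.60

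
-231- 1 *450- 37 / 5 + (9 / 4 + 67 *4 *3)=2357 / 20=117.85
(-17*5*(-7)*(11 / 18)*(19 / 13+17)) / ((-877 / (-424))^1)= 111003200 / 34203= 3245.42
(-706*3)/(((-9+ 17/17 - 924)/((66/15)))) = 11649/1165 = 10.00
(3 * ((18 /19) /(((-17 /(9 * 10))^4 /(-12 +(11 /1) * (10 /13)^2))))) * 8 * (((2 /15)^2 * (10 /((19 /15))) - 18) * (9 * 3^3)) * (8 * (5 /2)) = 43377503483289600000 /5095532689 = 8512849613.73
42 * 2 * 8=672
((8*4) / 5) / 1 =32 / 5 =6.40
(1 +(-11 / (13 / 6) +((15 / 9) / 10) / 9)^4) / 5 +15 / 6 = 133.64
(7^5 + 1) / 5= 16808 / 5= 3361.60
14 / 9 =1.56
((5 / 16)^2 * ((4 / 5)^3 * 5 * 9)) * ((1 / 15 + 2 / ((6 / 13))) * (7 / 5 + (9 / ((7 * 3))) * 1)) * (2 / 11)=576 / 175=3.29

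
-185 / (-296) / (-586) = -5 / 4688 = -0.00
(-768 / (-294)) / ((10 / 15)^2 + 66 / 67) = 38592 / 21119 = 1.83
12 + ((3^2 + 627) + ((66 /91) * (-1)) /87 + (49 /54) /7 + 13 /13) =92503679 /142506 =649.12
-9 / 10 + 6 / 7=-3 / 70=-0.04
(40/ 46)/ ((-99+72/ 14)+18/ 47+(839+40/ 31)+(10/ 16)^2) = 13054720/ 11217761641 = 0.00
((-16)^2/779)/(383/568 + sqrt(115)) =-55691264/28788000309 + 82591744 *sqrt(115)/28788000309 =0.03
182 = 182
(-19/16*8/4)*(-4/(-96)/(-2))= 19/384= 0.05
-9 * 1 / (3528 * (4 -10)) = 1 / 2352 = 0.00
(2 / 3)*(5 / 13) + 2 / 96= 173 / 624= 0.28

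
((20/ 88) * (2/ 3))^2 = 25/ 1089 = 0.02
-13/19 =-0.68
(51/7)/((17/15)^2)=675/119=5.67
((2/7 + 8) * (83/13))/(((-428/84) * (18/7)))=-16849/4173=-4.04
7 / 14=1 / 2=0.50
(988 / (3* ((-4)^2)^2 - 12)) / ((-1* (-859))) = 247 / 162351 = 0.00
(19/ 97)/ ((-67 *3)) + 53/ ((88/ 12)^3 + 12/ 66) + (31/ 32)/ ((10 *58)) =2862804410857/ 21201992373120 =0.14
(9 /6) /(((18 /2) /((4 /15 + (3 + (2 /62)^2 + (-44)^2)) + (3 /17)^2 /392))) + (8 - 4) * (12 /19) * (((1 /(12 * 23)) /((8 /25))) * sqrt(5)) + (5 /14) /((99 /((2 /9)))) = 25 * sqrt(5) /874 + 313525314171493 /970029632880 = 323.28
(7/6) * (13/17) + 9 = 1009/102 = 9.89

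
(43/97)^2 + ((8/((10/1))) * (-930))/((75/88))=-205295791/235225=-872.76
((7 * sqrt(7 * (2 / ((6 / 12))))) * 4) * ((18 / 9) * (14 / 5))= 1568 * sqrt(7) / 5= 829.71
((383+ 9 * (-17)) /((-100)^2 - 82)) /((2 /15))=575 /3306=0.17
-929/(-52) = 929/52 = 17.87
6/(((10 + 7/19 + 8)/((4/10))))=228/1745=0.13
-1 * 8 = -8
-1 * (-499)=499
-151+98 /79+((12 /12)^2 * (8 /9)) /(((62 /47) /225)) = 4539 /2449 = 1.85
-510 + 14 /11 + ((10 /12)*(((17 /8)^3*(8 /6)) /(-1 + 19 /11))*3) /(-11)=-34652039 /67584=-512.73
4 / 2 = 2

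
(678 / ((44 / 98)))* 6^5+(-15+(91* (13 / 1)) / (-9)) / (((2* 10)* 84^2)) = 82026298038191 / 6985440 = 11742466.91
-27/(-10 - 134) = 3/16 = 0.19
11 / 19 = 0.58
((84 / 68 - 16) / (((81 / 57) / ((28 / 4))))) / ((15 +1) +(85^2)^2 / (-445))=424441 / 684480537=0.00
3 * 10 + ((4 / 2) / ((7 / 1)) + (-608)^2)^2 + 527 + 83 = 6695932553860 / 49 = 136651684772.65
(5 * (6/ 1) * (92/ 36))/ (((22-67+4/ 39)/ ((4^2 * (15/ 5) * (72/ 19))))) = -10333440/ 33269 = -310.60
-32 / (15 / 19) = -608 / 15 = -40.53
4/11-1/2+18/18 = 19/22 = 0.86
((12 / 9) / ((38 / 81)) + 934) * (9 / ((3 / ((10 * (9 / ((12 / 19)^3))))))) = 4016125 / 4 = 1004031.25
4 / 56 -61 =-853 / 14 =-60.93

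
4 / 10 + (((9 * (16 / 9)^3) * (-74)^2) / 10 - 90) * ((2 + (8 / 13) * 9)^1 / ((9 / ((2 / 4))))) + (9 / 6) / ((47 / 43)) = 51495595529 / 4454190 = 11561.16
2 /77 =0.03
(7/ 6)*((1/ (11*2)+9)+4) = 2009/ 132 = 15.22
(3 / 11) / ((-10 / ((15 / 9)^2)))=-5 / 66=-0.08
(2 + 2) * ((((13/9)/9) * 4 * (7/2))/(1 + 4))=728/405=1.80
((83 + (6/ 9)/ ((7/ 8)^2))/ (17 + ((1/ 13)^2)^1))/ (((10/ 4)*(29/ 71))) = 147935671/ 30629655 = 4.83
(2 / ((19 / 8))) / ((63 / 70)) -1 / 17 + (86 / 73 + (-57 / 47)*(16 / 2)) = -76272503 / 9973917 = -7.65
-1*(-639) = 639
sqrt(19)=4.36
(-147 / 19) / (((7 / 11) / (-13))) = 3003 / 19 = 158.05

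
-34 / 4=-17 / 2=-8.50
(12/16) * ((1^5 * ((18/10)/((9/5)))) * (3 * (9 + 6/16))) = 675/32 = 21.09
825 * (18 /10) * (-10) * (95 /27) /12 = -26125 /6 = -4354.17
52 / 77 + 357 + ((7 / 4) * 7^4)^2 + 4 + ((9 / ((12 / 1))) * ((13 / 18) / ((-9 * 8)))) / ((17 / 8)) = 9983727246461 / 565488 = 17655064.73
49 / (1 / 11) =539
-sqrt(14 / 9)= -sqrt(14) / 3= -1.25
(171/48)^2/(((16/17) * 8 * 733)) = 55233/24018944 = 0.00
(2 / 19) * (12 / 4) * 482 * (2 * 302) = 1746768 / 19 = 91935.16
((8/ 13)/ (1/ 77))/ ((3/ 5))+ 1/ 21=7191/ 91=79.02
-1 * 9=-9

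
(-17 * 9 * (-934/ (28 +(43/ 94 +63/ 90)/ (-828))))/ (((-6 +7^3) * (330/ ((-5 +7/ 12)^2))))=72321011193/ 80782469504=0.90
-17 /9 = -1.89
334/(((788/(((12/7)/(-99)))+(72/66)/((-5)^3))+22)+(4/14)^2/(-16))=-90013000/12258211227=-0.01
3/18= 1/6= 0.17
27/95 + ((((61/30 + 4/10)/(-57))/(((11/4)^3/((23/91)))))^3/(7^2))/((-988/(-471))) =1273411081908048318701162759/4480520473401589125392758875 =0.28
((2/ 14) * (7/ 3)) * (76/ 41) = 0.62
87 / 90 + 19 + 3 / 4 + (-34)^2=70603 / 60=1176.72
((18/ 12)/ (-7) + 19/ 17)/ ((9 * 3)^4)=215/ 126482958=0.00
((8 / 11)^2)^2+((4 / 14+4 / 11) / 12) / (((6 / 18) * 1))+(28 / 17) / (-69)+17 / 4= 2244806897 / 480869004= 4.67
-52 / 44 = -13 / 11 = -1.18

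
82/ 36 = 41/ 18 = 2.28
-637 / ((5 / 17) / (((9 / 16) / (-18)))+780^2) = -1547 / 1477520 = -0.00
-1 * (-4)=4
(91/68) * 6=273/34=8.03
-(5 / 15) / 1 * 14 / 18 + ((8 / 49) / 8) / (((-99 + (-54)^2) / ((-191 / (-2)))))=-214145 / 828198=-0.26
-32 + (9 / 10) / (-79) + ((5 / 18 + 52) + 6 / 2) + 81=370667 / 3555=104.27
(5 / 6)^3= 125 / 216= 0.58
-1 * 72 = -72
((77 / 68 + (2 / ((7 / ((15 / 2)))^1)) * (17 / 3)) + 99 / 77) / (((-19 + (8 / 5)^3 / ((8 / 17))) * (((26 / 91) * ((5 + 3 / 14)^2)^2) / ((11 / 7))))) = -594333250 / 56484101349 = -0.01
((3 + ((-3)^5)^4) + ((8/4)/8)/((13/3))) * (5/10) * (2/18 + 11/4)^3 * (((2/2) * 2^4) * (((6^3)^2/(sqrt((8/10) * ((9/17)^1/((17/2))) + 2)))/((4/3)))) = 10104394379878772847 * sqrt(14810)/77012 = 15967223918742241.91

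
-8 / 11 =-0.73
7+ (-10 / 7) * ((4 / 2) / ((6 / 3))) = 39 / 7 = 5.57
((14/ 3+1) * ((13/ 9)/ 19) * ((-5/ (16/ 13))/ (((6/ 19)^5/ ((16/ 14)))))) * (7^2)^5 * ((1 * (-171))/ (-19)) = -1619179109490.14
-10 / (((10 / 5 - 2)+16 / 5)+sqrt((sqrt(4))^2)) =-25 / 13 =-1.92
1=1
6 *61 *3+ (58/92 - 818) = 12909/46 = 280.63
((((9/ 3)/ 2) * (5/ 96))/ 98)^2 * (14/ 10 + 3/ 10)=85/ 78675968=0.00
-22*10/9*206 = -45320/9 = -5035.56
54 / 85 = 0.64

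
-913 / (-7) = 913 / 7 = 130.43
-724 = -724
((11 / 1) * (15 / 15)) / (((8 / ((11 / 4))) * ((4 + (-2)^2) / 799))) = 96679 / 256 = 377.65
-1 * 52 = -52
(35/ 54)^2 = 1225/ 2916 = 0.42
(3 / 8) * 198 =297 / 4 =74.25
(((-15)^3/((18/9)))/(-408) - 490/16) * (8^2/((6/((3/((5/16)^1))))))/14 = -23056/119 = -193.75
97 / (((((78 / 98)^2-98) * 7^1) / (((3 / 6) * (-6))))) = 99813 / 233777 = 0.43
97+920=1017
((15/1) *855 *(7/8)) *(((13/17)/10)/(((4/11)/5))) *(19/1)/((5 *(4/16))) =48783735/272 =179351.97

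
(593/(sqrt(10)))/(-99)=-1.89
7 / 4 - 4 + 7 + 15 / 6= 29 / 4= 7.25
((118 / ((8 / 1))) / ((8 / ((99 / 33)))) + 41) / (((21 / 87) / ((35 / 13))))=519.00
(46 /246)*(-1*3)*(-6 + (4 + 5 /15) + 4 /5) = 0.49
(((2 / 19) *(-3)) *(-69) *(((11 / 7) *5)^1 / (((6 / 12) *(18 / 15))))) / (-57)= -12650 / 2527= -5.01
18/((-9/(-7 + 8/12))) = 38/3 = 12.67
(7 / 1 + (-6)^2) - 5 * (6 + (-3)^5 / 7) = 186.57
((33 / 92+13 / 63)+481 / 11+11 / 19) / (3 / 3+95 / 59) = 17.19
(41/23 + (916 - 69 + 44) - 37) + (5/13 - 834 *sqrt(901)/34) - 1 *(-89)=282605/299 - 417 *sqrt(901)/17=208.88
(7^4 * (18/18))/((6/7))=16807/6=2801.17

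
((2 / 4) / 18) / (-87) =-1 / 3132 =-0.00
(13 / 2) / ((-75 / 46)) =-299 / 75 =-3.99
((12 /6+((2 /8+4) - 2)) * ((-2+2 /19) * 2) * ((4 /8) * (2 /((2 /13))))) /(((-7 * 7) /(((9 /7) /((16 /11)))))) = 196911 /104272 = 1.89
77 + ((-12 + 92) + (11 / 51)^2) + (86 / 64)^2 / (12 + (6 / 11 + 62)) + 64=482820200299 / 2184007680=221.07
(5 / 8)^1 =5 / 8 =0.62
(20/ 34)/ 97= 10/ 1649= 0.01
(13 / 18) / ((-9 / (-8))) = 0.64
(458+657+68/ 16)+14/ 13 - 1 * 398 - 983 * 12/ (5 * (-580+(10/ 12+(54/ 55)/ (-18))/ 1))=726.40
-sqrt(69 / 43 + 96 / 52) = -1.86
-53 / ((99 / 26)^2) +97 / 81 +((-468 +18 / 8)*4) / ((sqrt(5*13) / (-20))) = -24091 / 9801 +7452*sqrt(65) / 13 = 4619.08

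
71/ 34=2.09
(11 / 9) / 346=0.00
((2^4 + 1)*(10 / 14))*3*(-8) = -291.43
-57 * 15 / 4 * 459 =-392445 / 4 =-98111.25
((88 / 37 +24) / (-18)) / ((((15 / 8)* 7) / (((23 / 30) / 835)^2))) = -516304 / 5485156228125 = -0.00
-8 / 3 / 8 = -1 / 3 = -0.33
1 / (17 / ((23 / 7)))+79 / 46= 10459 / 5474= 1.91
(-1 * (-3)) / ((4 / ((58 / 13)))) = 87 / 26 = 3.35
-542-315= -857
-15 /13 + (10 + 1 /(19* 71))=155148 /17537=8.85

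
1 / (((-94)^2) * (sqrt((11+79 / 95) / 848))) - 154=-154+sqrt(1414835) / 1241458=-154.00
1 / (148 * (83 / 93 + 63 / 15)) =465 / 350464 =0.00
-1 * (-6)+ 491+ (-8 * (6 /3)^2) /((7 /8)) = 3223 /7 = 460.43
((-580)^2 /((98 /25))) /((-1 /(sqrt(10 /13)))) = -4205000 * sqrt(130) /637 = -75265.90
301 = 301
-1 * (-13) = 13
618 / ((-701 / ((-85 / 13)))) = 5.76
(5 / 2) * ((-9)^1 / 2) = -45 / 4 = -11.25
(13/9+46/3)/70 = 151/630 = 0.24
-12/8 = -3/2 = -1.50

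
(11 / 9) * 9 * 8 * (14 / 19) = 1232 / 19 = 64.84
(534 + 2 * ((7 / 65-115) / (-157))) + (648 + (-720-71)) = 4005091 / 10205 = 392.46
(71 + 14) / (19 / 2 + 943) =34 / 381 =0.09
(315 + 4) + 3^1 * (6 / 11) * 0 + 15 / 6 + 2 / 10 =3217 / 10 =321.70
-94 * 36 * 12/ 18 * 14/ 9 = -10528/ 3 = -3509.33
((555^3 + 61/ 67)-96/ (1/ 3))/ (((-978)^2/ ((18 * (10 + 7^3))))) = 2021611653835/ 1780123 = 1135658.41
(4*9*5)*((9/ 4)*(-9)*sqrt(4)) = -7290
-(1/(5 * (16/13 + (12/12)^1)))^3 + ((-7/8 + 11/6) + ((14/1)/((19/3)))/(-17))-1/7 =113274388867/165430587000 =0.68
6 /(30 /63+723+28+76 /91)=1638 /205381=0.01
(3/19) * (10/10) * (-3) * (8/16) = -9/38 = -0.24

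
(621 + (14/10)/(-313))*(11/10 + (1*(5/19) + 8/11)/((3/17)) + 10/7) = 57875601687/11447975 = 5055.53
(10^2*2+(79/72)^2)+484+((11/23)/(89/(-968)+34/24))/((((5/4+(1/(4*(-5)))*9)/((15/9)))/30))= 324642950657/458685504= 707.77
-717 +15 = -702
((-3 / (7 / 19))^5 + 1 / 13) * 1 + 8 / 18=-70396945442 / 1966419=-35799.57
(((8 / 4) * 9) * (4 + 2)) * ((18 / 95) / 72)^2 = 27 / 36100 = 0.00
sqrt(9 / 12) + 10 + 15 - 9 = 16.87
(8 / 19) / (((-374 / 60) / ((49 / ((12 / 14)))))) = -13720 / 3553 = -3.86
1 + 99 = 100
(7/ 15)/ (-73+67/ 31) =-217/ 32940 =-0.01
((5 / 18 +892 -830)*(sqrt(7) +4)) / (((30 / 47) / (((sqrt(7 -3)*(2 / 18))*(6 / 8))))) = 52687*sqrt(7) / 3240 +52687 / 810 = 108.07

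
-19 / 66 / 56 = -19 / 3696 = -0.01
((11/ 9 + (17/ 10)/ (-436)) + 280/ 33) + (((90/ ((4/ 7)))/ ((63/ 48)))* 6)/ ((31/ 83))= 25924642987/ 13380840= 1937.45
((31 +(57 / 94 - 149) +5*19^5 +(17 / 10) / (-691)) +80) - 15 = 2010398172238 / 162385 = 12380442.60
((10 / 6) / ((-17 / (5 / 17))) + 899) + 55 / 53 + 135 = 47559694 / 45951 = 1035.01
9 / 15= 3 / 5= 0.60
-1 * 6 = -6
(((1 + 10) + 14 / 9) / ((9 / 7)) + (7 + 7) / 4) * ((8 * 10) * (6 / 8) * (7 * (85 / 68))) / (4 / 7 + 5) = 2632525 / 2106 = 1250.01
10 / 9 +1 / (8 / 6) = 67 / 36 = 1.86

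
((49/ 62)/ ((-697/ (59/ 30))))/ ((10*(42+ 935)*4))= -2891/ 50664093600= -0.00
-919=-919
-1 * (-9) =9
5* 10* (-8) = -400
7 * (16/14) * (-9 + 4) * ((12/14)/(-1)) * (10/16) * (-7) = -150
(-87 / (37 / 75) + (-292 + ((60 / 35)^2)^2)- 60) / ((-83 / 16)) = 738718672 / 7373471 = 100.19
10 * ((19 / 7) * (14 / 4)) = 95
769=769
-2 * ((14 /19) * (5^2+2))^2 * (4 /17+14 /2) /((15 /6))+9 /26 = -1827495963 /797810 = -2290.64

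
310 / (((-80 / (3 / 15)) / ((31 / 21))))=-1.14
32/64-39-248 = -286.50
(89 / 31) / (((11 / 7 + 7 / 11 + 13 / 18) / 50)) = 6167700 / 125891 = 48.99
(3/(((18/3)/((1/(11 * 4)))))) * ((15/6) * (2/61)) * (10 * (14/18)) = 175/24156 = 0.01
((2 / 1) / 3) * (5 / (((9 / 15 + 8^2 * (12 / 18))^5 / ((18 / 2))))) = 22781250 / 115139273278249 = 0.00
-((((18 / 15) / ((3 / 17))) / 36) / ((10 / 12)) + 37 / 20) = -623 / 300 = -2.08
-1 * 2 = -2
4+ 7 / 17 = 75 / 17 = 4.41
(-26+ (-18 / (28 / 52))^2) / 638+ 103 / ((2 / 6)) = 441520 / 1421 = 310.71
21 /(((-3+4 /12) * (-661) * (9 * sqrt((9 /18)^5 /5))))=7 * sqrt(10) /1322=0.02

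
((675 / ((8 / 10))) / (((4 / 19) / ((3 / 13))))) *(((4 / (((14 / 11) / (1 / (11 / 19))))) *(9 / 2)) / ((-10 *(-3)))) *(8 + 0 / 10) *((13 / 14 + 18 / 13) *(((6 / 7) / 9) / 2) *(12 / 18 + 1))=512935875 / 463736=1106.09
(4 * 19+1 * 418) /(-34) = -247 /17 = -14.53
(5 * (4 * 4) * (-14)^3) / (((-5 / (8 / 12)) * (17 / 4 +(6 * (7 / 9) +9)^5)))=28449792 / 463428935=0.06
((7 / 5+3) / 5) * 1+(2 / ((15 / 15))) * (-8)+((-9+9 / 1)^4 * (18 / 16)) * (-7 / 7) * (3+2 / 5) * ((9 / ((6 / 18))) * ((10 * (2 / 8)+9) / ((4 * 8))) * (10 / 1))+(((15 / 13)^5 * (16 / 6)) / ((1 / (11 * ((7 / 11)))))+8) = 288284846 / 9282325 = 31.06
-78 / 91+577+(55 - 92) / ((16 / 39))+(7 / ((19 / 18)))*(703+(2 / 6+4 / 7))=577243 / 112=5153.96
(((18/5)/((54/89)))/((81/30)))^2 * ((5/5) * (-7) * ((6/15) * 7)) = -3105032/32805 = -94.65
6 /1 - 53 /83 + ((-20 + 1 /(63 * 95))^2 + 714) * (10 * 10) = 13248596695337 /118923147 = 111404.69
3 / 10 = 0.30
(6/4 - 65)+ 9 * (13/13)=-54.50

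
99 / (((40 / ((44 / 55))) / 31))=3069 / 50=61.38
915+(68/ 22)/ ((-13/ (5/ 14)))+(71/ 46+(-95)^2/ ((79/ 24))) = 13307304429/ 3637634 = 3658.23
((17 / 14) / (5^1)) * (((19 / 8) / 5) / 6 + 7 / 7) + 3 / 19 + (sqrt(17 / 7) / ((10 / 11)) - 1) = -26449 / 45600 + 11 * sqrt(119) / 70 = 1.13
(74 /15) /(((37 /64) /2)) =256 /15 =17.07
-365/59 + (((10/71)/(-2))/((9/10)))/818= -95394590/15419709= -6.19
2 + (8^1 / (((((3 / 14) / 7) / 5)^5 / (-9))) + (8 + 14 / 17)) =-3841663386395032 / 459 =-8369637007396.58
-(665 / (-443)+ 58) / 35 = -25029 / 15505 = -1.61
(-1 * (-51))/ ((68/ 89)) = 267/ 4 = 66.75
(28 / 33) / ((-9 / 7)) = -196 / 297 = -0.66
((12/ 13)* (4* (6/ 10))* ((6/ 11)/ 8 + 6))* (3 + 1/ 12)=29637/ 715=41.45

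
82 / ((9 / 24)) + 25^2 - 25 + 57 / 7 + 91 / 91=17384 / 21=827.81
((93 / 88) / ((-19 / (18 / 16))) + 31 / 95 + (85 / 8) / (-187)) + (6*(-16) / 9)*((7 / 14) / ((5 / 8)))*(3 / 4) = -414193 / 66880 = -6.19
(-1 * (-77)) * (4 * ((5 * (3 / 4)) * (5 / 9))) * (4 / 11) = 700 / 3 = 233.33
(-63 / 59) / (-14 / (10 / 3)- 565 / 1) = 315 / 167914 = 0.00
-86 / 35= -2.46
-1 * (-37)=37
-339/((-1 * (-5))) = -339/5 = -67.80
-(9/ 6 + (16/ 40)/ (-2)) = -13/ 10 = -1.30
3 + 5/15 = 10/3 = 3.33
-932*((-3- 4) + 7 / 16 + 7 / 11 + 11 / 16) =107413 / 22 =4882.41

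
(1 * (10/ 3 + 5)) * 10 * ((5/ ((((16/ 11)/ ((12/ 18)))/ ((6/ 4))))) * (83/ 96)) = 570625/ 2304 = 247.67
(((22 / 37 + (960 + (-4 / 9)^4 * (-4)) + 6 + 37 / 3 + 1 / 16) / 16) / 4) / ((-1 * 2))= -3801902261 / 497166336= -7.65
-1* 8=-8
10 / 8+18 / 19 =167 / 76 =2.20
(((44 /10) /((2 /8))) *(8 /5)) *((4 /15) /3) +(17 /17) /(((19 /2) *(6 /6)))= 55754 /21375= 2.61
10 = 10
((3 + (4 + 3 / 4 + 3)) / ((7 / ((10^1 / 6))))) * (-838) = -2144.88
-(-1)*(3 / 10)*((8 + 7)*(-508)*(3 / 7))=-6858 / 7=-979.71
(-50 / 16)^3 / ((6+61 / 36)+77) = -140625 / 390272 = -0.36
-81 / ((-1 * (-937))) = -81 / 937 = -0.09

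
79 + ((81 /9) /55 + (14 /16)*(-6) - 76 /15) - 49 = 13099 /660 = 19.85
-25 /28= -0.89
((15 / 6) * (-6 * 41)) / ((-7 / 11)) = 6765 / 7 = 966.43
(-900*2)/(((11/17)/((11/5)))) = -6120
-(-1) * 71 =71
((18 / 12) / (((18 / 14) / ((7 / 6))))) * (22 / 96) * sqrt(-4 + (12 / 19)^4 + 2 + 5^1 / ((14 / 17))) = 77 * sqrt(108060414) / 1247616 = 0.64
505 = 505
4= 4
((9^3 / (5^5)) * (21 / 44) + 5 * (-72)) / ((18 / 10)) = -5498299 / 27500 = -199.94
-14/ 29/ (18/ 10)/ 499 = -70/ 130239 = -0.00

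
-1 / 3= -0.33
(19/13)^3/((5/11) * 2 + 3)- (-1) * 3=358862/94471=3.80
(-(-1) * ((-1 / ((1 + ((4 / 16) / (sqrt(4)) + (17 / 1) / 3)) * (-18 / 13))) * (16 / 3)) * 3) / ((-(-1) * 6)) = 416 / 1467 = 0.28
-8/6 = -4/3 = -1.33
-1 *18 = -18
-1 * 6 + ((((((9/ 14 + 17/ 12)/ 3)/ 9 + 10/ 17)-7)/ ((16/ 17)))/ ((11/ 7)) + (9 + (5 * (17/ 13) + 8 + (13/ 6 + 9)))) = 18103933/ 741312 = 24.42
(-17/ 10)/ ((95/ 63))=-1071/ 950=-1.13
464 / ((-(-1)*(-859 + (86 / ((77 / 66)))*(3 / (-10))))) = -0.53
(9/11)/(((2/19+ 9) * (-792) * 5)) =-19/837320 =-0.00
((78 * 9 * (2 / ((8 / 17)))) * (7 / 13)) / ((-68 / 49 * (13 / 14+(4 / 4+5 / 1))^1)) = -167.08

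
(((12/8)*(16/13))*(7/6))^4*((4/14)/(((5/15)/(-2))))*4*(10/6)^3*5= -878080000/257049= -3416.00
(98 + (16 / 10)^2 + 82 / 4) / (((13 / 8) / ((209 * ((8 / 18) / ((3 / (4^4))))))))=5181755392 / 8775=590513.43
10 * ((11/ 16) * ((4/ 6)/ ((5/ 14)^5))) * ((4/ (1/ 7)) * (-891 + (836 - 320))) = -41412448/ 5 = -8282489.60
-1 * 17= -17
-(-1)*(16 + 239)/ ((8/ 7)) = 223.12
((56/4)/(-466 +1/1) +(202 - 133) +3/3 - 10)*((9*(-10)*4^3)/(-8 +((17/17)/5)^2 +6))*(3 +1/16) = 16731600/31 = 539729.03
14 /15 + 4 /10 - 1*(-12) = 40 /3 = 13.33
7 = 7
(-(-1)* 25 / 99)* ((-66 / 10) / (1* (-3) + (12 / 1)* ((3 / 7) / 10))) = 175 / 261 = 0.67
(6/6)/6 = 0.17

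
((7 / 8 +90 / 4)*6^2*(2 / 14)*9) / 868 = 15147 / 12152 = 1.25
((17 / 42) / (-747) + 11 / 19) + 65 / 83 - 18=-9918287 / 596106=-16.64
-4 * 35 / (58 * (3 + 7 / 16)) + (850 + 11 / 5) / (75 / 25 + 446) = 1.20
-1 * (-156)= 156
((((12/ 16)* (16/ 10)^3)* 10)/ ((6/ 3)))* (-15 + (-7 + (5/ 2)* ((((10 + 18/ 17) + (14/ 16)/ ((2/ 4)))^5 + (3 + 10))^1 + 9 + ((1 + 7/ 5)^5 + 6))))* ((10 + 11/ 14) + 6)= 220945100087166117591/ 993899900000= 222301159.39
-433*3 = -1299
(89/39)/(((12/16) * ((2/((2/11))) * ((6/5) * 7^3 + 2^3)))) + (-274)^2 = 101357330678/1350063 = 75076.00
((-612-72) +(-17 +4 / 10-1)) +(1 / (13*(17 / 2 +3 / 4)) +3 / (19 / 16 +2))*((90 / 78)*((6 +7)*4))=-26355716 / 40885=-644.63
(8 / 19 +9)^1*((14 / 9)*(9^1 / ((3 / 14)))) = 35084 / 57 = 615.51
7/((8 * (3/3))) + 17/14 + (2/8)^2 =241/112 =2.15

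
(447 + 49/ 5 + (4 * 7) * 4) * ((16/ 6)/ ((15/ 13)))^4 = 36967530496/ 2278125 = 16227.17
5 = 5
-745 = -745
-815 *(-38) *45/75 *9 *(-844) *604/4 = -21313479672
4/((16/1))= 1/4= 0.25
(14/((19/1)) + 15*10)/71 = 2.12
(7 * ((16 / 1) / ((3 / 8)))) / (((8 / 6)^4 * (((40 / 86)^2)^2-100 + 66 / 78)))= -8399994057 / 8809508978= -0.95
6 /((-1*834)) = -0.01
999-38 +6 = 967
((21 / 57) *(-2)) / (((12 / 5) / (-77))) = 2695 / 114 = 23.64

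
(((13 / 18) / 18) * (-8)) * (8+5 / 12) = -1313 / 486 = -2.70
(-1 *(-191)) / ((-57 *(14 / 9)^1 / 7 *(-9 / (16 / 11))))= 1528 / 627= 2.44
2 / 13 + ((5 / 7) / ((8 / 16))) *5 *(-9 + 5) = -2586 / 91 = -28.42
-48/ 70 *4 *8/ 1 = -768/ 35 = -21.94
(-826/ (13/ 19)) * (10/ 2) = -78470/ 13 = -6036.15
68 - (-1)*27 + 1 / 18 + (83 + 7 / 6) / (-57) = 93.58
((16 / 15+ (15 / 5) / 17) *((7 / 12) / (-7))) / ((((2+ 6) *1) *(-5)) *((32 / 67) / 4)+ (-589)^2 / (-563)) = 11957557 / 71677033020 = 0.00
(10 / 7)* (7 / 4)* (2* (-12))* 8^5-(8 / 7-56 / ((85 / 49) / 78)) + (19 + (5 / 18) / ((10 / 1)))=-42059114441 / 21420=-1963544.09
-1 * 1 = -1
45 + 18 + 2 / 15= 947 / 15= 63.13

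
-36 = -36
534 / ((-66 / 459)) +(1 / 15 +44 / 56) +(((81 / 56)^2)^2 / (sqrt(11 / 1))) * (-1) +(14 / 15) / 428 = -458855374 / 123585 -43046721 * sqrt(11) / 108179456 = -3714.19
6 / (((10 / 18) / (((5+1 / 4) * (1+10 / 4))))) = 3969 / 20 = 198.45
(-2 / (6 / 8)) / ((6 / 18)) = -8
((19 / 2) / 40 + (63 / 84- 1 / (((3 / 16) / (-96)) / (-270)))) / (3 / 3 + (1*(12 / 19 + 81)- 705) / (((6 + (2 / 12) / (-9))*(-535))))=-115700.84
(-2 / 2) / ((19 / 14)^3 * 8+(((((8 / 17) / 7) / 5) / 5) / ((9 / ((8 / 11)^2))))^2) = -73472994354375 / 1469245681941883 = -0.05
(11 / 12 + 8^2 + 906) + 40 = 12131 / 12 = 1010.92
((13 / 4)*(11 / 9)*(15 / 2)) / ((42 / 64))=2860 / 63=45.40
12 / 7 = 1.71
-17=-17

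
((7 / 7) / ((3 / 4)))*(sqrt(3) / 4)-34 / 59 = -34 / 59 + sqrt(3) / 3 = 0.00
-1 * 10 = -10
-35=-35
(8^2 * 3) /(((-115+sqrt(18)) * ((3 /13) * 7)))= -95680 /92449 -2496 * sqrt(2) /92449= -1.07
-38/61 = -0.62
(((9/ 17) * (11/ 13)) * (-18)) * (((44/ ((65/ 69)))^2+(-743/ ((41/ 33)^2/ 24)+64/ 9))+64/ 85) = 2014410161838096/ 26683059325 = 75493.97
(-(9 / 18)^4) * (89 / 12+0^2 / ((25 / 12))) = -89 / 192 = -0.46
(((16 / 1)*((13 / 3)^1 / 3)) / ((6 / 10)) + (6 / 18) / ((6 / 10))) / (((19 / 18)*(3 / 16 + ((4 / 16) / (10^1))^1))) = 168800 / 969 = 174.20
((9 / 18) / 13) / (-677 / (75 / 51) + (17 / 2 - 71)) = -25 / 339859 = -0.00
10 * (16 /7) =160 /7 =22.86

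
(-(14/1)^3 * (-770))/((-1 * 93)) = -2112880/93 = -22719.14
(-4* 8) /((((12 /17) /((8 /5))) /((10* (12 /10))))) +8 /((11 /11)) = -862.40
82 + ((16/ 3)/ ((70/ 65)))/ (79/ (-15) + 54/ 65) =97950/ 1211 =80.88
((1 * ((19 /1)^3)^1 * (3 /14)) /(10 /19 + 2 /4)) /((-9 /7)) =-130321 /117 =-1113.85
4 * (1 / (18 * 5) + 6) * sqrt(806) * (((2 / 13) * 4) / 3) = 8656 * sqrt(806) / 1755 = 140.03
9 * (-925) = -8325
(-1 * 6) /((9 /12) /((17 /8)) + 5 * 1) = -102 /91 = -1.12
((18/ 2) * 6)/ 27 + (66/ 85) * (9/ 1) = 764/ 85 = 8.99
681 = 681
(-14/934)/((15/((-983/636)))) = 0.00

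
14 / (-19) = -14 / 19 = -0.74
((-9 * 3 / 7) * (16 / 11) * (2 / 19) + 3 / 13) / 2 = -6843 / 38038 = -0.18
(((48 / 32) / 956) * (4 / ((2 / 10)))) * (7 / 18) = 35 / 2868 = 0.01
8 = 8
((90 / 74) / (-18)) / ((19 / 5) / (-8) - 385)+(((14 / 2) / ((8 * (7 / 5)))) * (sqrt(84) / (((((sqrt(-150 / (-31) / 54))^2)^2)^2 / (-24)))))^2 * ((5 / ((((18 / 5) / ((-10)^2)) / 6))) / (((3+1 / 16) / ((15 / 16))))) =9048473222571616965663528956 / 7799845703125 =1160083617929307.97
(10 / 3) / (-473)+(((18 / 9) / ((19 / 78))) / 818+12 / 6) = 22087070 / 11027049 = 2.00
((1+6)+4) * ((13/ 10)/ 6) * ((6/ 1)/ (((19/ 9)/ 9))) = 11583/ 190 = 60.96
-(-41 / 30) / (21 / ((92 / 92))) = 41 / 630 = 0.07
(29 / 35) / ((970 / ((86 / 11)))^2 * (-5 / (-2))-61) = 107242 / 4972994145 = 0.00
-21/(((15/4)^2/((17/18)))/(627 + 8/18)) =-5375944/6075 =-884.93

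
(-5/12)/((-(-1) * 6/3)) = -5/24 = -0.21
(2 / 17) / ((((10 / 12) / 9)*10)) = 54 / 425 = 0.13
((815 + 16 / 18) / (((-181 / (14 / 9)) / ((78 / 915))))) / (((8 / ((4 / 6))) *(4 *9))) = -668213 / 482933340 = -0.00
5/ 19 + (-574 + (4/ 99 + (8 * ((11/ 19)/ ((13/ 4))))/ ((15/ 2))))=-70119763/ 122265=-573.51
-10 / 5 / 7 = -0.29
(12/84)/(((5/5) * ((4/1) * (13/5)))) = 5/364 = 0.01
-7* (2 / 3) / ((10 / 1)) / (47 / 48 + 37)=-112 / 9115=-0.01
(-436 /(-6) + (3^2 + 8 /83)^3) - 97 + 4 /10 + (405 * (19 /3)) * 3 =72248776067 /8576805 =8423.74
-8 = -8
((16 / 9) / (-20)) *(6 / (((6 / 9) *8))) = -1 / 10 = -0.10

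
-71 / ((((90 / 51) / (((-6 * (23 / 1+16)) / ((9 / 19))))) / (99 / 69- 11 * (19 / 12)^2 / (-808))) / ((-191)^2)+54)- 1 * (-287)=9289481998026626057 / 32516498858902434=285.69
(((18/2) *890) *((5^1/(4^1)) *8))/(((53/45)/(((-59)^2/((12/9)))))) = 9410448375/53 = 177555629.72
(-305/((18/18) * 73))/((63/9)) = -305/511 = -0.60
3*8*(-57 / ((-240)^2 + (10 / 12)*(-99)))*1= -912 / 38345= -0.02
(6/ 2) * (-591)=-1773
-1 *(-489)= 489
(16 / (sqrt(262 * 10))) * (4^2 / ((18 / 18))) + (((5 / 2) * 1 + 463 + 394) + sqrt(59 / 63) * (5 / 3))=866.11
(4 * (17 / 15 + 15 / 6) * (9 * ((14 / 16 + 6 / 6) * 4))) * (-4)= -3924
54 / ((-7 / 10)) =-540 / 7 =-77.14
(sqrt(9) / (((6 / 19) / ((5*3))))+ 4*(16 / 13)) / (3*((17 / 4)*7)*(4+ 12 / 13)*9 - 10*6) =3833 / 101256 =0.04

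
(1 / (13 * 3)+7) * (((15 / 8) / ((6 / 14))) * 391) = 12018.24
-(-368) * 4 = 1472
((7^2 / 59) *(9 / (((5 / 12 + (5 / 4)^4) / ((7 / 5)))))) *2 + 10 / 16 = 41170681 / 5180200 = 7.95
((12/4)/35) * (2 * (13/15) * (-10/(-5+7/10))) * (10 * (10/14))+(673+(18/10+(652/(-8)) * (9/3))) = 9118421/21070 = 432.77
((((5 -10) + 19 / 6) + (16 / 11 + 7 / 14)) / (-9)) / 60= -1 / 4455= -0.00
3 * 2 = 6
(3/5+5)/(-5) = -28/25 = -1.12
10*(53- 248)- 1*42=-1992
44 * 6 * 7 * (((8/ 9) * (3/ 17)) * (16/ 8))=9856/ 17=579.76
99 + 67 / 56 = 5611 / 56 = 100.20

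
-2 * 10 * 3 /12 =-5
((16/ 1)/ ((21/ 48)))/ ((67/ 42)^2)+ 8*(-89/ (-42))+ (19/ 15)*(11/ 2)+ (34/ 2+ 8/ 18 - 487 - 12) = -1253585519/ 2828070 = -443.27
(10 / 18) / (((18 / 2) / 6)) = 10 / 27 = 0.37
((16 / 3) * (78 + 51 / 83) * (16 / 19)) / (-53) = -556800 / 83581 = -6.66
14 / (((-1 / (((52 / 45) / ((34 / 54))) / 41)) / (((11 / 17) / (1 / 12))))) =-288288 / 59245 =-4.87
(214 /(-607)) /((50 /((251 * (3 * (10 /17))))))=-161142 /51595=-3.12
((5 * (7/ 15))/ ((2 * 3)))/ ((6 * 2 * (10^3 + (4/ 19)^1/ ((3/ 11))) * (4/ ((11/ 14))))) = 209/ 32857344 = 0.00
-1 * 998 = -998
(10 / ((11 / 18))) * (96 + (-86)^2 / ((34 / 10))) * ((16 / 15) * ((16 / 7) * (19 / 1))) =321957888 / 187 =1721699.94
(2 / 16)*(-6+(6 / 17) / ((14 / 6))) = -87 / 119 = -0.73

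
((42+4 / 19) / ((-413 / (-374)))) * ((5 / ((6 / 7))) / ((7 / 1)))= 749870 / 23541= 31.85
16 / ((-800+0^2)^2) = 1 / 40000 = 0.00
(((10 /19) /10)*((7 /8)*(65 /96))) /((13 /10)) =175 /7296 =0.02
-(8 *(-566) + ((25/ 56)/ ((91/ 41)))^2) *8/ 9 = 4024.85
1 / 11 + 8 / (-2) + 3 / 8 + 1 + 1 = -135 / 88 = -1.53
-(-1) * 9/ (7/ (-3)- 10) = -27/ 37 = -0.73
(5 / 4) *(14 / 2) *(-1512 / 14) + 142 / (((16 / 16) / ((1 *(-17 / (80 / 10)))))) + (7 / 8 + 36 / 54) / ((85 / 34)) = -18692 / 15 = -1246.13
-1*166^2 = -27556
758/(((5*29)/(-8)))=-6064/145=-41.82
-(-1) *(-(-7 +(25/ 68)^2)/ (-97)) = -31743/ 448528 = -0.07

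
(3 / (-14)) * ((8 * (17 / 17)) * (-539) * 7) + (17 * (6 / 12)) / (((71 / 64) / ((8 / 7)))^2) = 1599882436 / 247009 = 6477.02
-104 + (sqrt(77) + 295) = sqrt(77) + 191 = 199.77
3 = 3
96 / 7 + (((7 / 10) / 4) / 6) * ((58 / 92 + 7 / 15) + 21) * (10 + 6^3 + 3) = 186984187 / 1159200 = 161.30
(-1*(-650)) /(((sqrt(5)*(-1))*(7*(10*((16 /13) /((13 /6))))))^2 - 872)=9282325 /100443404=0.09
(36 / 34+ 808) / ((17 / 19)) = 261326 / 289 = 904.24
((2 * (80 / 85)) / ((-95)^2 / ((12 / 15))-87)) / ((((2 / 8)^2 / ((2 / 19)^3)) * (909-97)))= 4096 / 1059889903793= 0.00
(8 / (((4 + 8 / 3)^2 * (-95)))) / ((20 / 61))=-0.01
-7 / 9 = -0.78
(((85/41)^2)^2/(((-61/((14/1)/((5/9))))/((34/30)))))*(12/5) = -3578039640/172371421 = -20.76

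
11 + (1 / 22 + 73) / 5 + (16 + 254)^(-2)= 20535941 / 801900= 25.61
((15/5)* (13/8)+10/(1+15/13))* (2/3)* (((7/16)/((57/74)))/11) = 19721/60192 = 0.33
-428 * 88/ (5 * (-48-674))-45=-34.57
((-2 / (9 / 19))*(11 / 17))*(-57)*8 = 63536 / 51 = 1245.80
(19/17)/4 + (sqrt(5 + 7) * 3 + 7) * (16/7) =1107/68 + 96 * sqrt(3)/7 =40.03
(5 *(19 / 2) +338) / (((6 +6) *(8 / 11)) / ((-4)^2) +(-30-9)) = -2827 / 282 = -10.02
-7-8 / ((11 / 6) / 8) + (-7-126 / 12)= -1307 / 22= -59.41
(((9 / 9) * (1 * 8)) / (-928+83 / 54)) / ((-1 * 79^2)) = 0.00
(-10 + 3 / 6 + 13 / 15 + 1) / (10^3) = -229 / 30000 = -0.01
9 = 9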